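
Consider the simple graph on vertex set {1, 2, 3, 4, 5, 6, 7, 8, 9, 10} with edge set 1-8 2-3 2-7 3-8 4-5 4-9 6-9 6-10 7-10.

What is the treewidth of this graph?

1

A width-1 tree decomposition is:
Bags: B1 = {4, 5}  B2 = {4, 9}  B3 = {6, 9}  B4 = {6, 10}  B5 = {7, 10}  B6 = {2, 7}  B7 = {2, 3}  B8 = {3, 8}  B9 = {1, 8}
Tree: B1–B2, B2–B3, B3–B4, B4–B5, B5–B6, B6–B7, B7–B8, B8–B9
Each bag holds 2 vertices, so the decomposition has width 1, which upper-bounds the treewidth. G has an edge, so its treewidth is at least 1. The upper and lower bounds meet at 1, so that is the treewidth.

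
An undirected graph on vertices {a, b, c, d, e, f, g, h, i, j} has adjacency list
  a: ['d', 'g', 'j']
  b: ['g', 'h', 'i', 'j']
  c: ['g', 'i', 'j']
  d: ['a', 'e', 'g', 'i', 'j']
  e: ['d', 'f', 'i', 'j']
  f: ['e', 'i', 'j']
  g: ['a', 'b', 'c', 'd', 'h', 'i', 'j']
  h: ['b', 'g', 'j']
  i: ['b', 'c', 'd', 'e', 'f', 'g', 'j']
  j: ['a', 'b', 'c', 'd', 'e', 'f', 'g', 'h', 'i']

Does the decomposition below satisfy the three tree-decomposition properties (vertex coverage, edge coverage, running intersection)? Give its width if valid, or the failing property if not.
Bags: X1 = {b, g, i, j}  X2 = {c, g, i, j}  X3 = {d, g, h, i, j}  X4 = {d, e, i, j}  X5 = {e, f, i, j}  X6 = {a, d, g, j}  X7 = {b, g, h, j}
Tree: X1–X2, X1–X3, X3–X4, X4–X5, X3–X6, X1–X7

A tree decomposition must satisfy three properties: every vertex lies in some bag; for every edge, both endpoints lie together in some bag; and for every vertex, the bags containing it form a connected subtree. Here bags containing vertex h are not connected in the tree, so the decomposition is invalid.

No — bags containing vertex h are not connected in the tree.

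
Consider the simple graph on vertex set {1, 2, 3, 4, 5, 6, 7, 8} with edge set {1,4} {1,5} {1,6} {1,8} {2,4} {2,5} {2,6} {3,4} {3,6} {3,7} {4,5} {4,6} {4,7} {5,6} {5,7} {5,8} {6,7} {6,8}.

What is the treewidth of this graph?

3

A width-3 tree decomposition is:
Bags: B1 = {4, 5, 6, 7}  B2 = {3, 4, 6, 7}  B3 = {1, 4, 5, 6}  B4 = {2, 4, 5, 6}  B5 = {1, 5, 6, 8}
Tree: B1–B2, B1–B3, B1–B4, B3–B5
Each bag holds 4 vertices, so the decomposition has width 3, which upper-bounds the treewidth. Conversely, {1, 5, 6, 8} is a clique of size 4, and the vertices of any clique must share a bag in every tree decomposition; so some bag has ≥ 4 vertices and tw(G) ≥ 3. Hence tw(G) = 3 exactly.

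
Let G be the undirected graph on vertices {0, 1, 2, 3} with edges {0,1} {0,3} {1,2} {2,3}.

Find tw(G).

A width-2 tree decomposition is:
Bags: B1 = {1, 2, 3}  B2 = {0, 1, 3}
Tree: B1–B2
The largest bag has 3 vertices, giving width 2; this decomposition certifies tw(G) ≤ 2. Since 1–2–3–0–1 is a cycle in G, G is not acyclic. Forests are exactly the graphs of treewidth ≤ 1, so tw(G) ≥ 2. The upper and lower bounds meet at 2, so that is the treewidth.

2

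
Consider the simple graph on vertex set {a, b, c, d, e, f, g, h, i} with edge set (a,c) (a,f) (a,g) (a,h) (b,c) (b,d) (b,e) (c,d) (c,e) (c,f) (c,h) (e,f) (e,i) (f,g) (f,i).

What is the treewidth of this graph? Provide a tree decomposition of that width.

The largest bag has 3 vertices, giving width 2; this decomposition certifies tw(G) ≤ 2. For the lower bound, the 3 vertices {a, f, g} are pairwise adjacent, and any tree decomposition puts a clique entirely inside one bag — forcing width ≥ 2. Combining the bounds, tw(G) = 2.

Treewidth 2.
Bags: B1 = {b, c, e}  B2 = {b, c, d}  B3 = {c, e, f}  B4 = {a, c, f}  B5 = {e, f, i}  B6 = {a, f, g}  B7 = {a, c, h}
Tree: B1–B2, B1–B3, B3–B4, B3–B5, B4–B6, B4–B7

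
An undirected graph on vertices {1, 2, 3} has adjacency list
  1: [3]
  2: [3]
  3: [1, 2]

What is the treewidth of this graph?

A width-1 tree decomposition is:
Bags: B1 = {2, 3}  B2 = {1, 3}
Tree: B1–B2
Each bag holds 2 vertices, so the decomposition has width 1, which upper-bounds the treewidth. Since G has at least one edge (e.g. 3–2), it is not an edgeless graph, so tw(G) ≥ 1. Hence tw(G) = 1 exactly.

1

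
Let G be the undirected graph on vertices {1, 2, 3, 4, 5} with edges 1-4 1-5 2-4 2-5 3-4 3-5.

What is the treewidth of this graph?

2

A width-2 tree decomposition is:
Bags: B1 = {2, 4, 5}  B2 = {1, 4, 5}  B3 = {3, 4, 5}
Tree: B1–B2, B2–B3
Each bag holds 3 vertices, so the decomposition has width 2, which upper-bounds the treewidth. The edges 5–2–4–1–5 form a cycle, so G is not a tree and its treewidth is at least 2. Combining the bounds, tw(G) = 2.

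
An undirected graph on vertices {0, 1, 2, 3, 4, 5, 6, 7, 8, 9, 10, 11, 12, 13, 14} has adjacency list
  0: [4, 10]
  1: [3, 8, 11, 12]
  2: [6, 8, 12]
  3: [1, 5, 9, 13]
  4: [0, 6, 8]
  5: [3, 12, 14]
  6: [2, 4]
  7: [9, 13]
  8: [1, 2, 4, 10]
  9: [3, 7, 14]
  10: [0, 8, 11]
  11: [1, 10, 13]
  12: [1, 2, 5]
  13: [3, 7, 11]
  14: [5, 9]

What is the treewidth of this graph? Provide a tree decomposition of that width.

Every bag has size at most 4, so the width is 4 − 1 = 3 and tw(G) ≤ 3. For the lower bound: the 4 vertex sets {0,4,6}, {2}, {8}, {1,10,11,12} are disjoint, each induces a connected subgraph, and every pair is joined by at least one edge of G. Contracting each set to a single vertex therefore yields K_{4} as a minor, and since treewidth is minor-monotone, tw(G) ≥ tw(K_{4}) = 3. Therefore the treewidth is 3.

Treewidth 3.
One such decomposition:
Bags: B1 = {0, 2, 4, 6}  B2 = {0, 2, 4, 8}  B3 = {0, 2, 8, 10}  B4 = {2, 8, 10, 12}  B5 = {1, 8, 10, 12}  B6 = {1, 10, 11, 12}  B7 = {1, 5, 11, 12}  B8 = {1, 3, 5, 11}  B9 = {3, 5, 11, 13}  B10 = {3, 5, 13, 14}  B11 = {3, 9, 13, 14}  B12 = {7, 9, 13, 14}
Tree: B1–B2, B2–B3, B3–B4, B4–B5, B5–B6, B6–B7, B7–B8, B8–B9, B9–B10, B10–B11, B11–B12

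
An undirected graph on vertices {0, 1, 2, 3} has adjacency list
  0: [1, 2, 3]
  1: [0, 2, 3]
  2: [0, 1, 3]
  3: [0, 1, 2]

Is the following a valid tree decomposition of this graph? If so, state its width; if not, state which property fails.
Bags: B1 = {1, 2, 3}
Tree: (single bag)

No — vertex 0 appears in no bag.

A tree decomposition must satisfy three properties: every vertex lies in some bag; for every edge, both endpoints lie together in some bag; and for every vertex, the bags containing it form a connected subtree. Here vertex 0 appears in no bag, so the decomposition is invalid.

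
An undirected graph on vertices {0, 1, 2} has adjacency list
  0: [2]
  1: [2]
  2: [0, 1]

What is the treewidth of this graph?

1

A width-1 tree decomposition is:
Bags: B1 = {0, 2}  B2 = {1, 2}
Tree: B1–B2
Every bag has size at most 2, so the width is 2 − 1 = 1 and tw(G) ≤ 1. Any graph with an edge has treewidth ≥ 1, and G has the edge 2–0. The upper and lower bounds meet at 1, so that is the treewidth.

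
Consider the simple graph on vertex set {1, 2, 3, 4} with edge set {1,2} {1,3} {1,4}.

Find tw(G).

A width-1 tree decomposition is:
Bags: B1 = {1, 4}  B2 = {1, 3}  B3 = {1, 2}
Tree: B1–B2, B2–B3
Each bag holds 2 vertices, so the decomposition has width 1, which upper-bounds the treewidth. Any graph with an edge has treewidth ≥ 1, and G has the edge 1–4. Therefore the treewidth is 1.

1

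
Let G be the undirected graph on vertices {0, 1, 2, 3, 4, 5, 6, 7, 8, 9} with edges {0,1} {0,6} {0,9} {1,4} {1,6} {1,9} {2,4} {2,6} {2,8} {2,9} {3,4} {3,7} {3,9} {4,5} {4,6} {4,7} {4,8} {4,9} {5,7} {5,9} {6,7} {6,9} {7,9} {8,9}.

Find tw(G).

A width-3 tree decomposition is:
Bags: B1 = {4, 6, 7, 9}  B2 = {1, 4, 6, 9}  B3 = {2, 4, 6, 9}  B4 = {0, 1, 6, 9}  B5 = {4, 5, 7, 9}  B6 = {3, 4, 7, 9}  B7 = {2, 4, 8, 9}
Tree: B1–B2, B2–B3, B2–B4, B1–B5, B5–B6, B3–B7
Each bag holds 4 vertices, so the decomposition has width 3, which upper-bounds the treewidth. Conversely, {0, 1, 6, 9} is a clique of size 4, and the vertices of any clique must share a bag in every tree decomposition; so some bag has ≥ 4 vertices and tw(G) ≥ 3. The upper and lower bounds meet at 3, so that is the treewidth.

3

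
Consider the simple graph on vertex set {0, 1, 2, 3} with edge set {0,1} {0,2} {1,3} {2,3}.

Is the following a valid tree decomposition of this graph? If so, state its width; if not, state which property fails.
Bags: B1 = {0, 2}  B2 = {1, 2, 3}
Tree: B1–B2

No — edge (1,0) lies in no bag.

A tree decomposition must satisfy three properties: every vertex lies in some bag; for every edge, both endpoints lie together in some bag; and for every vertex, the bags containing it form a connected subtree. Here edge (1,0) lies in no bag, so the decomposition is invalid.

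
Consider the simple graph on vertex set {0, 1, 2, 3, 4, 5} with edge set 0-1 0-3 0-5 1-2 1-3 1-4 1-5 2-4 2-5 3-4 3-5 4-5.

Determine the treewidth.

3

A width-3 tree decomposition is:
Bags: B1 = {0, 1, 3, 5}  B2 = {1, 3, 4, 5}  B3 = {1, 2, 4, 5}
Tree: B1–B2, B2–B3
Every bag has size at most 4, so the width is 4 − 1 = 3 and tw(G) ≤ 3. On the other hand G contains the 4-clique {1, 2, 4, 5}. A clique must lie in a single bag of any decomposition, so no decomposition can have width below 3. Hence tw(G) = 3 exactly.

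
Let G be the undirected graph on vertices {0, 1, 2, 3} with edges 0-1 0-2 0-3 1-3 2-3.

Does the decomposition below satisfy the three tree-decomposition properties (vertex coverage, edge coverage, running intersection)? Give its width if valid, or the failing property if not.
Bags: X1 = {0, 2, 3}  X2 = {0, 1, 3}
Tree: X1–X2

Yes; width 2.

Every vertex of G appears in some bag (union = {0, 1, 2, 3}); every edge is covered by a bag; and for each vertex v the set of bags containing v is connected in the bag tree. The decomposition is therefore valid. The largest bag has 3 vertices, so the width is 2.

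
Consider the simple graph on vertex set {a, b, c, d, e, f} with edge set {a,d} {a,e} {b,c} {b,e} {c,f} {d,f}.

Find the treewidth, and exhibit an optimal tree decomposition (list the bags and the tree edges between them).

Every bag has size at most 3, so the width is 3 − 1 = 2 and tw(G) ≤ 2. The edges e–b–c–f–d–a–e form a cycle, so G is not a tree and its treewidth is at least 2. Hence tw(G) = 2 exactly.

Treewidth 2.
Bags: B1 = {b, c, e}  B2 = {c, e, f}  B3 = {d, e, f}  B4 = {a, d, e}
Tree: B1–B2, B2–B3, B3–B4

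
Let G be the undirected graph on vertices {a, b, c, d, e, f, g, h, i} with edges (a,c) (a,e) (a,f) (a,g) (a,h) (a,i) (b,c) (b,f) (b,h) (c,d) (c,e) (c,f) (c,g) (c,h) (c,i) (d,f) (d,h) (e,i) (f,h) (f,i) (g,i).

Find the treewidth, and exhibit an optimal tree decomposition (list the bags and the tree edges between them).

Treewidth 3.
One such decomposition:
Bags: B1 = {a, c, e, i}  B2 = {a, c, g, i}  B3 = {a, c, f, i}  B4 = {a, c, f, h}  B5 = {c, d, f, h}  B6 = {b, c, f, h}
Tree: B1–B2, B1–B3, B3–B4, B4–B5, B4–B6

Every bag has size at most 4, so the width is 4 − 1 = 3 and tw(G) ≤ 3. On the other hand G contains the 4-clique {a, c, g, i}. A clique must lie in a single bag of any decomposition, so no decomposition can have width below 3. The upper and lower bounds meet at 3, so that is the treewidth.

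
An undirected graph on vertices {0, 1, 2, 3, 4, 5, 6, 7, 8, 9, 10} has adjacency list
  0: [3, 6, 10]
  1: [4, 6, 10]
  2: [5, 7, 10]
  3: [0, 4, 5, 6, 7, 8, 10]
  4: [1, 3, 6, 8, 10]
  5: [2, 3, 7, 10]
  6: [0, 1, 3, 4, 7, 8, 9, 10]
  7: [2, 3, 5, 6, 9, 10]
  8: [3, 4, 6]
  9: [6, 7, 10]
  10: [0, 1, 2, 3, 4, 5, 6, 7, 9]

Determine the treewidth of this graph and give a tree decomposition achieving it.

Each bag holds 4 vertices, so the decomposition has width 3, which upper-bounds the treewidth. For the lower bound, the 4 vertices {3, 4, 6, 8} are pairwise adjacent, and any tree decomposition puts a clique entirely inside one bag — forcing width ≥ 3. The upper and lower bounds meet at 3, so that is the treewidth.

Treewidth 3.
One such decomposition:
Bags: B1 = {6, 7, 9, 10}  B2 = {3, 6, 7, 10}  B3 = {3, 5, 7, 10}  B4 = {3, 4, 6, 10}  B5 = {2, 5, 7, 10}  B6 = {0, 3, 6, 10}  B7 = {1, 4, 6, 10}  B8 = {3, 4, 6, 8}
Tree: B1–B2, B2–B3, B2–B4, B3–B5, B4–B6, B4–B7, B4–B8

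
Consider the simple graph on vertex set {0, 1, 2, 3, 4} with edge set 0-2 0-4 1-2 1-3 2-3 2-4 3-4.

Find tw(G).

2

A width-2 tree decomposition is:
Bags: B1 = {0, 2, 4}  B2 = {2, 3, 4}  B3 = {1, 2, 3}
Tree: B1–B2, B2–B3
The largest bag has 3 vertices, giving width 2; this decomposition certifies tw(G) ≤ 2. On the other hand G contains the 3-clique {0, 2, 4}. A clique must lie in a single bag of any decomposition, so no decomposition can have width below 2. Hence tw(G) = 2 exactly.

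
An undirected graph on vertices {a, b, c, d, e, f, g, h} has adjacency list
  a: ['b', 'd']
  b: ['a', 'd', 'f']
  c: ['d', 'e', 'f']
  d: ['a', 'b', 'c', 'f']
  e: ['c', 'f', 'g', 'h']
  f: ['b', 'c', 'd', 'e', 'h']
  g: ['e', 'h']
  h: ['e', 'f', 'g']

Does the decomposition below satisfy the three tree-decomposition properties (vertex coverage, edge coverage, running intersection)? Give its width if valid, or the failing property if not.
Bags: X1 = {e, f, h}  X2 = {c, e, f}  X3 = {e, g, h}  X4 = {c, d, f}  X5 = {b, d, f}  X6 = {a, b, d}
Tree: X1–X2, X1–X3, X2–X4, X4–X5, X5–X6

Checking the three conditions: (i) the bags cover all of {a, b, c, d, e, f, g, h}; (ii) for each edge, some bag contains both endpoints; (iii) the bags containing any fixed vertex form a subtree. All hold, so the decomposition is valid with width 3 − 1 = 2.

Yes; width 2.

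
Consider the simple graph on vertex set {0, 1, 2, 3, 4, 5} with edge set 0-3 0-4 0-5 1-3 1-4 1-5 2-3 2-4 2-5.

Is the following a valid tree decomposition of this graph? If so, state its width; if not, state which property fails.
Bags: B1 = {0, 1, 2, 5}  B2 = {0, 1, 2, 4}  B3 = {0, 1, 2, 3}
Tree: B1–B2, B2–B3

Yes; width 3.

Checking the three conditions: (i) the bags cover all of {0, 1, 2, 3, 4, 5}; (ii) for each edge, some bag contains both endpoints; (iii) the bags containing any fixed vertex form a subtree. All hold, so the decomposition is valid with width 4 − 1 = 3.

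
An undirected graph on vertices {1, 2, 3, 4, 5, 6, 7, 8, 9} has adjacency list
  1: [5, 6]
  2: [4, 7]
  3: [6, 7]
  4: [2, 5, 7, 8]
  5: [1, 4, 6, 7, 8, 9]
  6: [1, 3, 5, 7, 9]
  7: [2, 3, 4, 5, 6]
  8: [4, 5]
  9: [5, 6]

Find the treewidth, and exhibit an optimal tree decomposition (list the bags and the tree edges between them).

Treewidth 2.
One optimal decomposition is:
Bags: B1 = {4, 5, 7}  B2 = {4, 5, 8}  B3 = {5, 6, 7}  B4 = {5, 6, 9}  B5 = {3, 6, 7}  B6 = {2, 4, 7}  B7 = {1, 5, 6}
Tree: B1–B2, B1–B3, B3–B4, B3–B5, B1–B6, B4–B7

Every bag has size at most 3, so the width is 3 − 1 = 2 and tw(G) ≤ 2. For the lower bound, the 3 vertices {2, 4, 7} are pairwise adjacent, and any tree decomposition puts a clique entirely inside one bag — forcing width ≥ 2. Hence tw(G) = 2 exactly.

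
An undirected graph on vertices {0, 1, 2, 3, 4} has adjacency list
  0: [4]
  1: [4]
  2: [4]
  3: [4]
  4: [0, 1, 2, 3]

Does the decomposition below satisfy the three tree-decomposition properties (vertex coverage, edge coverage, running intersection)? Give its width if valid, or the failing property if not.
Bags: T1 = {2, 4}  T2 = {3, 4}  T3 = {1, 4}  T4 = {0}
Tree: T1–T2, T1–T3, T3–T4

No — edge (4,0) lies in no bag.

A tree decomposition must satisfy three properties: every vertex lies in some bag; for every edge, both endpoints lie together in some bag; and for every vertex, the bags containing it form a connected subtree. Here edge (4,0) lies in no bag, so the decomposition is invalid.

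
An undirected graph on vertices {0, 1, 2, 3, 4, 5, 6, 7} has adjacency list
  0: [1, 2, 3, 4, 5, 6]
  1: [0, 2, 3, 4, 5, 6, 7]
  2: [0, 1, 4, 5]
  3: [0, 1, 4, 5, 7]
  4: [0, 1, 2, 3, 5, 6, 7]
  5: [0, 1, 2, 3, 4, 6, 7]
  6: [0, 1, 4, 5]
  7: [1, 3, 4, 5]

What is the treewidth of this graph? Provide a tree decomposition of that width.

Treewidth 4.
Bags: B1 = {0, 1, 2, 4, 5}  B2 = {0, 1, 3, 4, 5}  B3 = {0, 1, 4, 5, 6}  B4 = {1, 3, 4, 5, 7}
Tree: B1–B2, B2–B3, B2–B4

Every bag has size at most 5, so the width is 5 − 1 = 4 and tw(G) ≤ 4. For the lower bound, the 5 vertices {0, 1, 2, 4, 5} are pairwise adjacent, and any tree decomposition puts a clique entirely inside one bag — forcing width ≥ 4. The upper and lower bounds meet at 4, so that is the treewidth.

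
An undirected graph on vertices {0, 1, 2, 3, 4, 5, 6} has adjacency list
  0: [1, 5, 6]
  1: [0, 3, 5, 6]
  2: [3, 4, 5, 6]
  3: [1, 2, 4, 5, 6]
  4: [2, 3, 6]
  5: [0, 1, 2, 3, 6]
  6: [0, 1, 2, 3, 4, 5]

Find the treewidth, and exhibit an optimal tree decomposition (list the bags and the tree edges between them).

Each bag holds 4 vertices, so the decomposition has width 3, which upper-bounds the treewidth. On the other hand G contains the 4-clique {0, 1, 5, 6}. A clique must lie in a single bag of any decomposition, so no decomposition can have width below 3. Therefore the treewidth is 3.

Treewidth 3.
One optimal decomposition is:
Bags: B1 = {2, 3, 5, 6}  B2 = {1, 3, 5, 6}  B3 = {0, 1, 5, 6}  B4 = {2, 3, 4, 6}
Tree: B1–B2, B2–B3, B1–B4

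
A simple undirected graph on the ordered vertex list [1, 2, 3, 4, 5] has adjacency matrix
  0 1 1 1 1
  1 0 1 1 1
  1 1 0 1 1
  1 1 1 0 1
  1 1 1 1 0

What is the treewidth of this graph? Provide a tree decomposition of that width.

With just one bag of size 5, the width is 5 − 1 = 4, so tw(G) ≤ 4. Conversely, {1, 2, 3, 4, 5} is a clique of size 5, and the vertices of any clique must share a bag in every tree decomposition; so some bag has ≥ 5 vertices and tw(G) ≥ 4. Hence tw(G) = 4 exactly.

Treewidth 4.
One optimal decomposition is:
Bags: B1 = {1, 2, 3, 4, 5}
Tree: (single bag)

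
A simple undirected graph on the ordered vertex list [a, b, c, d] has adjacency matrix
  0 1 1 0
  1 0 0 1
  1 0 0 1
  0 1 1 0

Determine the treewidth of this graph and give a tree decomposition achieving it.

Treewidth 2.
One optimal decomposition is:
Bags: B1 = {a, c, d}  B2 = {a, b, d}
Tree: B1–B2

Each bag holds 3 vertices, so the decomposition has width 2, which upper-bounds the treewidth. For the lower bound, G contains the cycle a–c–d–b–a, so G is not a forest; only forests have treewidth ≤ 1, hence tw(G) ≥ 2. Combining the bounds, tw(G) = 2.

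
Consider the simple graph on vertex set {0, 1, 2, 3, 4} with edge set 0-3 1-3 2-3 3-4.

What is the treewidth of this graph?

A width-1 tree decomposition is:
Bags: B1 = {1, 3}  B2 = {3, 4}  B3 = {0, 3}  B4 = {2, 3}
Tree: B1–B2, B2–B3, B1–B4
Each bag holds 2 vertices, so the decomposition has width 1, which upper-bounds the treewidth. Since G has at least one edge (e.g. 3–1), it is not an edgeless graph, so tw(G) ≥ 1. Therefore the treewidth is 1.

1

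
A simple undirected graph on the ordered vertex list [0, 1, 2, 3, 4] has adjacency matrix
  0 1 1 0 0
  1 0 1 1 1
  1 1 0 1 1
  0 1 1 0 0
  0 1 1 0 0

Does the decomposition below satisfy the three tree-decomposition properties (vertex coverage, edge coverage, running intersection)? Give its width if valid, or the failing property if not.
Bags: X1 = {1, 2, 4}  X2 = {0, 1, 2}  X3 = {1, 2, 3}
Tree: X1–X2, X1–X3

Yes; width 2.

Every vertex of G appears in some bag (union = {0, 1, 2, 3, 4}); every edge is covered by a bag; and for each vertex v the set of bags containing v is connected in the bag tree. The decomposition is therefore valid. The largest bag has 3 vertices, so the width is 2.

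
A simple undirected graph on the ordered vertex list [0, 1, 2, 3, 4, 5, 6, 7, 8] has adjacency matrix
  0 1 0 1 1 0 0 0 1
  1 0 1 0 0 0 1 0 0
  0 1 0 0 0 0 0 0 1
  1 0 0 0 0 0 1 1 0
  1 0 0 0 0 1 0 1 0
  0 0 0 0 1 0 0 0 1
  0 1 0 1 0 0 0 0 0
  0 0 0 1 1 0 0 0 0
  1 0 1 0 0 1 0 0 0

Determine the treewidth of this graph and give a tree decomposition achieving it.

Treewidth 3.
Bags: B1 = {4, 5, 7, 8}  B2 = {0, 4, 7, 8}  B3 = {0, 3, 7, 8}  B4 = {0, 2, 3, 8}  B5 = {0, 1, 2, 3}  B6 = {1, 2, 3, 6}
Tree: B1–B2, B2–B3, B3–B4, B4–B5, B5–B6

Every bag has size at most 4, so the width is 4 − 1 = 3 and tw(G) ≤ 3. For the lower bound: the 4 vertex sets {4,5,7}, {8}, {0}, {1,2,3,6} are disjoint, each induces a connected subgraph, and every pair is joined by at least one edge of G. Contracting each set to a single vertex therefore yields K_{4} as a minor, and since treewidth is minor-monotone, tw(G) ≥ tw(K_{4}) = 3. Therefore the treewidth is 3.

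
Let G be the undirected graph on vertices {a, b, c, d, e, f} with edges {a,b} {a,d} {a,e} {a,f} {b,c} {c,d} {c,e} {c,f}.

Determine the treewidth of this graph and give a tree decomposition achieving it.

Treewidth 2.
Bags: B1 = {a, b, c}  B2 = {a, c, d}  B3 = {a, c, e}  B4 = {a, c, f}
Tree: B1–B2, B2–B3, B3–B4

The largest bag has 3 vertices, giving width 2; this decomposition certifies tw(G) ≤ 2. The edges b–c–d–a–b form a cycle, so G is not a tree and its treewidth is at least 2. Hence tw(G) = 2 exactly.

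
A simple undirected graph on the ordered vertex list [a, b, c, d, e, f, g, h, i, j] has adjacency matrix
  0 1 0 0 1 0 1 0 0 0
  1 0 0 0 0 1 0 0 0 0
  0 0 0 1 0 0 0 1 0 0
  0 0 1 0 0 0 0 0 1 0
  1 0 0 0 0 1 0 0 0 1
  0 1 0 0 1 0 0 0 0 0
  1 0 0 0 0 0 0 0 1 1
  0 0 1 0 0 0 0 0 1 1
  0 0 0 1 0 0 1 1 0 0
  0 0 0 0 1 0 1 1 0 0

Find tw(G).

2

A width-2 tree decomposition is:
Bags: B1 = {b, e, f}  B2 = {a, b, e}  B3 = {a, e, j}  B4 = {a, g, j}  B5 = {g, h, j}  B6 = {g, h, i}  B7 = {c, h, i}  B8 = {c, d, i}
Tree: B1–B2, B2–B3, B3–B4, B4–B5, B5–B6, B6–B7, B7–B8
The largest bag has 3 vertices, giving width 2; this decomposition certifies tw(G) ≤ 2. Since f–b–a–e–f is a cycle in G, G is not acyclic. Forests are exactly the graphs of treewidth ≤ 1, so tw(G) ≥ 2. Combining the bounds, tw(G) = 2.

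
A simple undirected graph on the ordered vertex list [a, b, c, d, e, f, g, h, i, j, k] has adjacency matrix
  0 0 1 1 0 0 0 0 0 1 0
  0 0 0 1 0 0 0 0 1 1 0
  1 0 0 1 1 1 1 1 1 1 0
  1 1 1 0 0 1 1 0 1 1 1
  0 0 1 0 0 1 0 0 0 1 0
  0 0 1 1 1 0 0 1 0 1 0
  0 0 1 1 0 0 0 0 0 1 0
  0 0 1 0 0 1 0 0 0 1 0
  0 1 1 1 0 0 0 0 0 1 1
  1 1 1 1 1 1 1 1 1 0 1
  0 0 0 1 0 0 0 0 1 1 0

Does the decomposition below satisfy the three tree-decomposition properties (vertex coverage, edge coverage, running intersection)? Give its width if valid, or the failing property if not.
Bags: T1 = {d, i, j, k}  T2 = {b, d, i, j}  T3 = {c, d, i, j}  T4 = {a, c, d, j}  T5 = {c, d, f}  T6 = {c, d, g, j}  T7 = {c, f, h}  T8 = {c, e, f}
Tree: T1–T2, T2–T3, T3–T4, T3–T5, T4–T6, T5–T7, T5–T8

A tree decomposition must satisfy three properties: every vertex lies in some bag; for every edge, both endpoints lie together in some bag; and for every vertex, the bags containing it form a connected subtree. Here edge (j,f) lies in no bag, so the decomposition is invalid.

No — edge (j,f) lies in no bag.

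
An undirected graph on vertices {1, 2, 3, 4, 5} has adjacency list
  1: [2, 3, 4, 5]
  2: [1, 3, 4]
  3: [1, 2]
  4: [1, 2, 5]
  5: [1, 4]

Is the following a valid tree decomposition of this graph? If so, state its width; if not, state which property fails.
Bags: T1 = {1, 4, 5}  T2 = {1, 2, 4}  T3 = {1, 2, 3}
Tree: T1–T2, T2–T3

Checking the three conditions: (i) the bags cover all of {1, 2, 3, 4, 5}; (ii) for each edge, some bag contains both endpoints; (iii) the bags containing any fixed vertex form a subtree. All hold, so the decomposition is valid with width 3 − 1 = 2.

Yes; width 2.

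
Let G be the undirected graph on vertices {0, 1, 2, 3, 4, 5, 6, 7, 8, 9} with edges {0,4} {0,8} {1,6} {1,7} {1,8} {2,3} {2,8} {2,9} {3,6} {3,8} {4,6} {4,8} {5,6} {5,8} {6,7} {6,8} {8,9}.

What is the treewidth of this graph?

A width-2 tree decomposition is:
Bags: B1 = {1, 6, 8}  B2 = {3, 6, 8}  B3 = {4, 6, 8}  B4 = {2, 3, 8}  B5 = {2, 8, 9}  B6 = {0, 4, 8}  B7 = {1, 6, 7}  B8 = {5, 6, 8}
Tree: B1–B2, B2–B3, B2–B4, B4–B5, B3–B6, B1–B7, B2–B8
Every bag has size at most 3, so the width is 3 − 1 = 2 and tw(G) ≤ 2. Conversely, {0, 4, 8} is a clique of size 3, and the vertices of any clique must share a bag in every tree decomposition; so some bag has ≥ 3 vertices and tw(G) ≥ 2. Combining the bounds, tw(G) = 2.

2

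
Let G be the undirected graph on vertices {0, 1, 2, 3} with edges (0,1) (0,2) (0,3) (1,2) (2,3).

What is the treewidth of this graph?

A width-2 tree decomposition is:
Bags: B1 = {0, 2, 3}  B2 = {0, 1, 2}
Tree: B1–B2
Every bag has size at most 3, so the width is 3 − 1 = 2 and tw(G) ≤ 2. On the other hand G contains the 3-clique {0, 1, 2}. A clique must lie in a single bag of any decomposition, so no decomposition can have width below 2. Hence tw(G) = 2 exactly.

2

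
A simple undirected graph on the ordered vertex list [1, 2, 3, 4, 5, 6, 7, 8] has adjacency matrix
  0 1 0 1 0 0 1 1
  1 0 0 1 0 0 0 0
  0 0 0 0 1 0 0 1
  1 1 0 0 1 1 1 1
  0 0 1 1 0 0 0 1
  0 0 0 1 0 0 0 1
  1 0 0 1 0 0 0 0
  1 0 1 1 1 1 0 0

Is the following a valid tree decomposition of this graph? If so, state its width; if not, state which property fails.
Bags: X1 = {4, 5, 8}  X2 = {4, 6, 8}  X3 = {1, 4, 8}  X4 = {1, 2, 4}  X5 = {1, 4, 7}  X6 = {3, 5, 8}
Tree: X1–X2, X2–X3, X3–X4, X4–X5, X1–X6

Yes; width 2.

Checking the three conditions: (i) the bags cover all of {1, 2, 3, 4, 5, 6, 7, 8}; (ii) for each edge, some bag contains both endpoints; (iii) the bags containing any fixed vertex form a subtree. All hold, so the decomposition is valid with width 3 − 1 = 2.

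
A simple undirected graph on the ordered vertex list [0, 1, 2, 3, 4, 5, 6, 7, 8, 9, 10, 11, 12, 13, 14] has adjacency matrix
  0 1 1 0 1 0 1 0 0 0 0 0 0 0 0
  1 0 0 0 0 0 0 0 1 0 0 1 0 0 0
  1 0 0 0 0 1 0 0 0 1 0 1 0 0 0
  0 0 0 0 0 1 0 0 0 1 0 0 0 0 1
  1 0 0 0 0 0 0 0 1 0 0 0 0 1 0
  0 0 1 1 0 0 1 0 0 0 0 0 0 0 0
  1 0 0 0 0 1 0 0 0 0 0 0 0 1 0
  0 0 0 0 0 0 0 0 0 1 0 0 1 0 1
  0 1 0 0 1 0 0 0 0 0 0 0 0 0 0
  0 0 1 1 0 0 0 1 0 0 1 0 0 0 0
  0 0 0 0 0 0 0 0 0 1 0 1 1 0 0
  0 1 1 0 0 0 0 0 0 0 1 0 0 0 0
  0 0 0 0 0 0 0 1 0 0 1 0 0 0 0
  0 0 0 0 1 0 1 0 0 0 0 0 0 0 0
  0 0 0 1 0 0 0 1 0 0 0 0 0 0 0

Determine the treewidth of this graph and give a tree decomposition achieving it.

Each bag holds 4 vertices, so the decomposition has width 3, which upper-bounds the treewidth. For the lower bound: the 4 vertex sets {7,12,14}, {3}, {9}, {2,5,10,11} are disjoint, each induces a connected subgraph, and every pair is joined by at least one edge of G. Contracting each set to a single vertex therefore yields K_{4} as a minor, and since treewidth is minor-monotone, tw(G) ≥ tw(K_{4}) = 3. Combining the bounds, tw(G) = 3.

Treewidth 3.
One optimal decomposition is:
Bags: B1 = {3, 7, 12, 14}  B2 = {3, 7, 9, 12}  B3 = {3, 9, 10, 12}  B4 = {3, 5, 9, 10}  B5 = {2, 5, 9, 10}  B6 = {2, 5, 10, 11}  B7 = {2, 5, 6, 11}  B8 = {0, 2, 6, 11}  B9 = {0, 1, 6, 11}  B10 = {0, 1, 6, 13}  B11 = {0, 1, 4, 13}  B12 = {1, 4, 8, 13}
Tree: B1–B2, B2–B3, B3–B4, B4–B5, B5–B6, B6–B7, B7–B8, B8–B9, B9–B10, B10–B11, B11–B12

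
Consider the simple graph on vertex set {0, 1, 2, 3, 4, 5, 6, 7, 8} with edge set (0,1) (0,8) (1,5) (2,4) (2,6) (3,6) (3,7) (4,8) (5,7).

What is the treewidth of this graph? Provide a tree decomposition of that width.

Treewidth 2.
Bags: B1 = {2, 4, 6}  B2 = {4, 6, 8}  B3 = {0, 6, 8}  B4 = {0, 1, 6}  B5 = {1, 5, 6}  B6 = {5, 6, 7}  B7 = {3, 6, 7}
Tree: B1–B2, B2–B3, B3–B4, B4–B5, B5–B6, B6–B7

The largest bag has 3 vertices, giving width 2; this decomposition certifies tw(G) ≤ 2. Since 6–2–4–8–0–1–5–7–3–6 is a cycle in G, G is not acyclic. Forests are exactly the graphs of treewidth ≤ 1, so tw(G) ≥ 2. Therefore the treewidth is 2.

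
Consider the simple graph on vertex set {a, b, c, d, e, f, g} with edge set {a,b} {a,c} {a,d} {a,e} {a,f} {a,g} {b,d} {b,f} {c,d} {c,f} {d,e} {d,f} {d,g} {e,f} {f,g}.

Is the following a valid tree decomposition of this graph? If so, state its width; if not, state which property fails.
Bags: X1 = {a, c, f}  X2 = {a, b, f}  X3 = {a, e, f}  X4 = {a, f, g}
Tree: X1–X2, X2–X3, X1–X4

No — vertex d appears in no bag.

A tree decomposition must satisfy three properties: every vertex lies in some bag; for every edge, both endpoints lie together in some bag; and for every vertex, the bags containing it form a connected subtree. Here vertex d appears in no bag, so the decomposition is invalid.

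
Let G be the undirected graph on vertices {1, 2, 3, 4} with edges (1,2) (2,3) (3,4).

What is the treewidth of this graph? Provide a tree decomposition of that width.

Treewidth 1.
One optimal decomposition is:
Bags: B1 = {1, 2}  B2 = {2, 3}  B3 = {3, 4}
Tree: B1–B2, B2–B3

Every bag has size at most 2, so the width is 2 − 1 = 1 and tw(G) ≤ 1. Since G has at least one edge (e.g. 1–2), it is not an edgeless graph, so tw(G) ≥ 1. Therefore the treewidth is 1.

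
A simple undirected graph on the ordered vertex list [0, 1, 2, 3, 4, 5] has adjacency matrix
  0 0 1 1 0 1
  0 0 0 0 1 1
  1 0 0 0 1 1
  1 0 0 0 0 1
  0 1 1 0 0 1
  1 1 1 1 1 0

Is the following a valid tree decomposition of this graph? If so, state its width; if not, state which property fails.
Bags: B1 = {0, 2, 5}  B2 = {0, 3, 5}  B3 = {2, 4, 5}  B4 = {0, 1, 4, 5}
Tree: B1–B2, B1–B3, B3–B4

A tree decomposition must satisfy three properties: every vertex lies in some bag; for every edge, both endpoints lie together in some bag; and for every vertex, the bags containing it form a connected subtree. Here bags containing vertex 0 are not connected in the tree, so the decomposition is invalid.

No — bags containing vertex 0 are not connected in the tree.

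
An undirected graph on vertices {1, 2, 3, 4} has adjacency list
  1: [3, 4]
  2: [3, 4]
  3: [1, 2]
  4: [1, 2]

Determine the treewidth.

A width-2 tree decomposition is:
Bags: B1 = {2, 3, 4}  B2 = {1, 3, 4}
Tree: B1–B2
Each bag holds 3 vertices, so the decomposition has width 2, which upper-bounds the treewidth. Since 4–2–3–1–4 is a cycle in G, G is not acyclic. Forests are exactly the graphs of treewidth ≤ 1, so tw(G) ≥ 2. Hence tw(G) = 2 exactly.

2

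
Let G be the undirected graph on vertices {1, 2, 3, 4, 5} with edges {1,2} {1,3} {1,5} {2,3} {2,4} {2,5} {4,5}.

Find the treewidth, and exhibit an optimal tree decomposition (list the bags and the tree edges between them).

Each bag holds 3 vertices, so the decomposition has width 2, which upper-bounds the treewidth. For the lower bound, the 3 vertices {1, 2, 3} are pairwise adjacent, and any tree decomposition puts a clique entirely inside one bag — forcing width ≥ 2. The upper and lower bounds meet at 2, so that is the treewidth.

Treewidth 2.
One optimal decomposition is:
Bags: B1 = {1, 2, 5}  B2 = {1, 2, 3}  B3 = {2, 4, 5}
Tree: B1–B2, B1–B3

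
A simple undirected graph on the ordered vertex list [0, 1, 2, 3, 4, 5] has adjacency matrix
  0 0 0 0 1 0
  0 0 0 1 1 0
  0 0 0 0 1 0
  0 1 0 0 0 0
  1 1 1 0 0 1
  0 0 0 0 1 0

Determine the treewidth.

1

A width-1 tree decomposition is:
Bags: B1 = {2, 4}  B2 = {0, 4}  B3 = {1, 4}  B4 = {4, 5}  B5 = {1, 3}
Tree: B1–B2, B2–B3, B3–B4, B3–B5
The largest bag has 2 vertices, giving width 1; this decomposition certifies tw(G) ≤ 1. Any graph with an edge has treewidth ≥ 1, and G has the edge 4–2. The upper and lower bounds meet at 1, so that is the treewidth.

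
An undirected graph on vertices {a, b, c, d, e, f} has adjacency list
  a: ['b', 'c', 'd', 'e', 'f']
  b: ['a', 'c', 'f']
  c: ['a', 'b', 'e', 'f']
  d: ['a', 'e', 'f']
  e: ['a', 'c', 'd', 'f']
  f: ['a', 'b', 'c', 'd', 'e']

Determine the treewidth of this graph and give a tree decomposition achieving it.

Treewidth 3.
One optimal decomposition is:
Bags: B1 = {a, d, e, f}  B2 = {a, c, e, f}  B3 = {a, b, c, f}
Tree: B1–B2, B2–B3

Each bag holds 4 vertices, so the decomposition has width 3, which upper-bounds the treewidth. Conversely, {a, d, e, f} is a clique of size 4, and the vertices of any clique must share a bag in every tree decomposition; so some bag has ≥ 4 vertices and tw(G) ≥ 3. The upper and lower bounds meet at 3, so that is the treewidth.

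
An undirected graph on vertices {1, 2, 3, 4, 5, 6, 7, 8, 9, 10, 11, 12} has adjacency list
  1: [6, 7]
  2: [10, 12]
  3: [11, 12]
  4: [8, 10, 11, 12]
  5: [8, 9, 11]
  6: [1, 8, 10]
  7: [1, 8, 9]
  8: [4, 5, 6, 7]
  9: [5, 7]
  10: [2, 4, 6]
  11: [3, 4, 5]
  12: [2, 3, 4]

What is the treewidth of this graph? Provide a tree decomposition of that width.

Treewidth 3.
One optimal decomposition is:
Bags: B1 = {1, 5, 7, 9}  B2 = {1, 5, 7, 8}  B3 = {1, 5, 6, 8}  B4 = {5, 6, 8, 11}  B5 = {4, 6, 8, 11}  B6 = {4, 6, 10, 11}  B7 = {3, 4, 10, 11}  B8 = {3, 4, 10, 12}  B9 = {2, 3, 10, 12}
Tree: B1–B2, B2–B3, B3–B4, B4–B5, B5–B6, B6–B7, B7–B8, B8–B9

Each bag holds 4 vertices, so the decomposition has width 3, which upper-bounds the treewidth. For the lower bound: the 4 vertex sets {1,7,9}, {5}, {8}, {4,6,10,11} are disjoint, each induces a connected subgraph, and every pair is joined by at least one edge of G. Contracting each set to a single vertex therefore yields K_{4} as a minor, and since treewidth is minor-monotone, tw(G) ≥ tw(K_{4}) = 3. Therefore the treewidth is 3.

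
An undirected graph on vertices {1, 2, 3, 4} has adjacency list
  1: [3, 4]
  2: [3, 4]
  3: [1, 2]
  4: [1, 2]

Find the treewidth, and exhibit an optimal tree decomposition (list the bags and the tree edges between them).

Each bag holds 3 vertices, so the decomposition has width 2, which upper-bounds the treewidth. Since 4–2–3–1–4 is a cycle in G, G is not acyclic. Forests are exactly the graphs of treewidth ≤ 1, so tw(G) ≥ 2. Combining the bounds, tw(G) = 2.

Treewidth 2.
Bags: B1 = {2, 3, 4}  B2 = {1, 3, 4}
Tree: B1–B2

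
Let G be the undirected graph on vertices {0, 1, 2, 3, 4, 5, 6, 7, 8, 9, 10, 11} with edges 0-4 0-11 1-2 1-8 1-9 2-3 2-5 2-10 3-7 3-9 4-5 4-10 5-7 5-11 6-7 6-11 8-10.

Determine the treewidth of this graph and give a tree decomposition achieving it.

Treewidth 3.
One such decomposition:
Bags: B1 = {1, 8, 9, 10}  B2 = {1, 2, 9, 10}  B3 = {2, 3, 9, 10}  B4 = {2, 3, 4, 10}  B5 = {2, 3, 4, 5}  B6 = {3, 4, 5, 7}  B7 = {0, 4, 5, 7}  B8 = {0, 5, 7, 11}  B9 = {0, 6, 7, 11}
Tree: B1–B2, B2–B3, B3–B4, B4–B5, B5–B6, B6–B7, B7–B8, B8–B9

Each bag holds 4 vertices, so the decomposition has width 3, which upper-bounds the treewidth. For the lower bound: the 4 vertex sets {1,8,9}, {10}, {2}, {3,4,5,7} are disjoint, each induces a connected subgraph, and every pair is joined by at least one edge of G. Contracting each set to a single vertex therefore yields K_{4} as a minor, and since treewidth is minor-monotone, tw(G) ≥ tw(K_{4}) = 3. Hence tw(G) = 3 exactly.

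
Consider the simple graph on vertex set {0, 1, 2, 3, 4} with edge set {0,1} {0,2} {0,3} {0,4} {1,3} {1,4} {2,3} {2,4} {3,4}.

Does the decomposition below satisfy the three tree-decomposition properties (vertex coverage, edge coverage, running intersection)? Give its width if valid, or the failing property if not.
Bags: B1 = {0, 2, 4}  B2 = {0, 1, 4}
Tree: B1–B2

No — vertex 3 appears in no bag.

A tree decomposition must satisfy three properties: every vertex lies in some bag; for every edge, both endpoints lie together in some bag; and for every vertex, the bags containing it form a connected subtree. Here vertex 3 appears in no bag, so the decomposition is invalid.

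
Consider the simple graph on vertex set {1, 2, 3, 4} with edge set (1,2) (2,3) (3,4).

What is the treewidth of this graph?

1

A width-1 tree decomposition is:
Bags: B1 = {3, 4}  B2 = {2, 3}  B3 = {1, 2}
Tree: B1–B2, B2–B3
Each bag holds 2 vertices, so the decomposition has width 1, which upper-bounds the treewidth. Any graph with an edge has treewidth ≥ 1, and G has the edge 4–3. Combining the bounds, tw(G) = 1.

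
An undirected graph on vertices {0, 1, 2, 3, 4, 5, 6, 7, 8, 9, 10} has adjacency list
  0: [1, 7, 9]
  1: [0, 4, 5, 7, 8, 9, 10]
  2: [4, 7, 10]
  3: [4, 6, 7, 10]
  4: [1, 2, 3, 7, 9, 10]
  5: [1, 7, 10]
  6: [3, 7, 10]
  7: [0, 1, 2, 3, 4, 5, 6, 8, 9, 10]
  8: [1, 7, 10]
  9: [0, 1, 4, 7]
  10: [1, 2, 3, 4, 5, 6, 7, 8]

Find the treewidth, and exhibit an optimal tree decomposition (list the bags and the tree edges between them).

Each bag holds 4 vertices, so the decomposition has width 3, which upper-bounds the treewidth. For the lower bound, the 4 vertices {0, 1, 7, 9} are pairwise adjacent, and any tree decomposition puts a clique entirely inside one bag — forcing width ≥ 3. Combining the bounds, tw(G) = 3.

Treewidth 3.
One optimal decomposition is:
Bags: B1 = {1, 4, 7, 10}  B2 = {1, 4, 7, 9}  B3 = {1, 7, 8, 10}  B4 = {2, 4, 7, 10}  B5 = {3, 4, 7, 10}  B6 = {1, 5, 7, 10}  B7 = {3, 6, 7, 10}  B8 = {0, 1, 7, 9}
Tree: B1–B2, B1–B3, B1–B4, B4–B5, B3–B6, B5–B7, B2–B8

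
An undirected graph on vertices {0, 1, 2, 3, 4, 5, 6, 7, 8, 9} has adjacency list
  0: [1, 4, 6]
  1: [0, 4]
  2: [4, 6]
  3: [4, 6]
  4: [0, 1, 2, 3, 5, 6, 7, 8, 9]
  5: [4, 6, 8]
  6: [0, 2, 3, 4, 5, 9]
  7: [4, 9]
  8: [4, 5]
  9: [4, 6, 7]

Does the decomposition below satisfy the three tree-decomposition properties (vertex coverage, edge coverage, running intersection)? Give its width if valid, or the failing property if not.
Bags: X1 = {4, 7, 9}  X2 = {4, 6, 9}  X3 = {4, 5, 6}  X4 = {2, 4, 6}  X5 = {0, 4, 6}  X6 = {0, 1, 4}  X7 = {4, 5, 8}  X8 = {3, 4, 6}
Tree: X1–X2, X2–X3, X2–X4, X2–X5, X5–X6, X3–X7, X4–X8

Vertex coverage: the bags together contain {0, 1, 2, 3, 4, 5, 6, 7, 8, 9}, the full vertex set. Edge coverage: each edge of G has both endpoints in at least one bag. Running intersection: for every vertex, the bags containing it form a connected subtree. All three properties hold, so this is a valid tree decomposition of width max|bag| − 1 = 2, and hence tw(G) ≤ 2.

Yes; width 2.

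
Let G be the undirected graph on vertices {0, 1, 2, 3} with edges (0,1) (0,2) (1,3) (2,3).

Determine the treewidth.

A width-2 tree decomposition is:
Bags: B1 = {0, 1, 3}  B2 = {0, 2, 3}
Tree: B1–B2
Every bag has size at most 3, so the width is 3 − 1 = 2 and tw(G) ≤ 2. Since 0–1–3–2–0 is a cycle in G, G is not acyclic. Forests are exactly the graphs of treewidth ≤ 1, so tw(G) ≥ 2. The upper and lower bounds meet at 2, so that is the treewidth.

2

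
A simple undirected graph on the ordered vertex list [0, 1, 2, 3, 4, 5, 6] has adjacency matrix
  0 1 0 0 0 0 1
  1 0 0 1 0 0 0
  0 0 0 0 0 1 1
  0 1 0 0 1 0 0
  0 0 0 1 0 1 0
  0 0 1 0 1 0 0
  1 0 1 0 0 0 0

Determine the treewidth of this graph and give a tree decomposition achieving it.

Each bag holds 3 vertices, so the decomposition has width 2, which upper-bounds the treewidth. Since 4–3–1–0–6–2–5–4 is a cycle in G, G is not acyclic. Forests are exactly the graphs of treewidth ≤ 1, so tw(G) ≥ 2. Hence tw(G) = 2 exactly.

Treewidth 2.
One optimal decomposition is:
Bags: B1 = {1, 3, 4}  B2 = {0, 1, 4}  B3 = {0, 4, 6}  B4 = {2, 4, 6}  B5 = {2, 4, 5}
Tree: B1–B2, B2–B3, B3–B4, B4–B5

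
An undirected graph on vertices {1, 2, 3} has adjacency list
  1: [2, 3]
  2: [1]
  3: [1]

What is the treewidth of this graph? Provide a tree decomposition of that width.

Each bag holds 2 vertices, so the decomposition has width 1, which upper-bounds the treewidth. Any graph with an edge has treewidth ≥ 1, and G has the edge 3–1. Therefore the treewidth is 1.

Treewidth 1.
One such decomposition:
Bags: B1 = {1, 3}  B2 = {1, 2}
Tree: B1–B2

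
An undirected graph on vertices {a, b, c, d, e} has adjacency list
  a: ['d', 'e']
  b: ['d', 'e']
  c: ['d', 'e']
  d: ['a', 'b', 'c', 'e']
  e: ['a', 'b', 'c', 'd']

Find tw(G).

A width-2 tree decomposition is:
Bags: B1 = {a, d, e}  B2 = {c, d, e}  B3 = {b, d, e}
Tree: B1–B2, B2–B3
Every bag has size at most 3, so the width is 3 − 1 = 2 and tw(G) ≤ 2. For the lower bound, the 3 vertices {c, d, e} are pairwise adjacent, and any tree decomposition puts a clique entirely inside one bag — forcing width ≥ 2. Therefore the treewidth is 2.

2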